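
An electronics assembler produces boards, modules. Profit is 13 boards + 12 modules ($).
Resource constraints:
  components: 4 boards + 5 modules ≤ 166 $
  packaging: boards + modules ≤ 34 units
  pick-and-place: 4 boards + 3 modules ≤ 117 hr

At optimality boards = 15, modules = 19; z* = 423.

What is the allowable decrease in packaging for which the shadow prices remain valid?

4.75

Binding constraints: packaging, pick-and-place. The basis is B = [[1,1],[4,3]] with det -1.
Per unit decrease in packaging, x* moves by d = (3, -4).
The basis stays optimal until modules reaches 0; allowable decrease = 4.75 units.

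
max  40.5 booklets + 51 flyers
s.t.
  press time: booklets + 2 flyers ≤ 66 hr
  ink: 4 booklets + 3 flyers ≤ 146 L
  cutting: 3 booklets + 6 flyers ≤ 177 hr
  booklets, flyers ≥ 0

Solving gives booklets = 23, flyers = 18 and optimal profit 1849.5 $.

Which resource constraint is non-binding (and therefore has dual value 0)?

press time: 59/66 (slack 7)
ink: 146/146 (binding)
cutting: 177/177 (binding)
By complementary slackness, a constraint with positive slack has shadow price 0 → press time.

press time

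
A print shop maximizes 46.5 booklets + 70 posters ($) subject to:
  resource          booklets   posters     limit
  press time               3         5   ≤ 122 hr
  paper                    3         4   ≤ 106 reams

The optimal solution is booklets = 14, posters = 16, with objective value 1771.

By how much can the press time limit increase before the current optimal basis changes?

Binding constraints: press time, paper. The basis is B = [[3,5],[3,4]] with det -3.
Per unit increase in press time, x* moves by d = (-1.3333, 1).
The basis stays optimal until booklets reaches 0; allowable increase = 10.5 hr.

10.5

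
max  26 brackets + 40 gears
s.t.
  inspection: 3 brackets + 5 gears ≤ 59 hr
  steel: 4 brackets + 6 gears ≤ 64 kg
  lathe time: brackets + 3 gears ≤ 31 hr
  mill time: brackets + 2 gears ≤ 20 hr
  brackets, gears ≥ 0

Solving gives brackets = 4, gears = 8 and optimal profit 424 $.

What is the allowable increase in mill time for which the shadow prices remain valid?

Binding constraints: steel, mill time. The basis is B = [[4,6],[1,2]] with det 2.
Per unit increase in mill time, x* moves by d = (-3, 2).
The basis stays optimal until lathe time becomes binding; allowable increase = 1 hr.

1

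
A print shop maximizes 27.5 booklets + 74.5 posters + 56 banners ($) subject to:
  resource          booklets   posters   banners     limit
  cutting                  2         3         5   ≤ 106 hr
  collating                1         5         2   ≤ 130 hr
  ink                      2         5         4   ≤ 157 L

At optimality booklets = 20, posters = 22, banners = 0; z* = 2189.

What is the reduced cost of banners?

At the optimum: cutting uses 106 of 106 (binding); collating uses 130 of 130 (binding); ink uses 150 of 157 (slack = 7).
Since ink is not tight, its dual is 0.
The binding rows give the dual system: 2·y_cutting + 1·y_collating = 27.5 and 3·y_cutting + 5·y_collating = 74.5.
Solving: y_cutting = 9, y_collating = 9.5.
Reduced cost of banners: c₃ − yᵀa₃ = 56 − (9·5 + 9.5·2) = 56 − 64 = -8.

-8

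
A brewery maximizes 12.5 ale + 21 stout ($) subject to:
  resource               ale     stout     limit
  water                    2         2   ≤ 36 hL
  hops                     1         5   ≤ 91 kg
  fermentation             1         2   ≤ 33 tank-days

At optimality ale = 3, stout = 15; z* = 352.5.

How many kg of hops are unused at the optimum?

hops used = 1·3 + 5·15 = 78; slack = 91 − 78 = 13.

13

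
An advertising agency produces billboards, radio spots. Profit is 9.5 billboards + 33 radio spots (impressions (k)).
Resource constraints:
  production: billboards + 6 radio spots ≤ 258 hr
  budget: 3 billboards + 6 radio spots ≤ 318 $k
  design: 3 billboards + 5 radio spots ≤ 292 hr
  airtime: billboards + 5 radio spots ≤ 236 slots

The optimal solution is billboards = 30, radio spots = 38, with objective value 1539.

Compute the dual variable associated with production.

Binding: production and budget. Non-binding: design (12 unused), airtime (16 unused).
Since design, airtime are not tight, their duals are 0.
Dual feasibility on the basic columns requires 1·y_production + 3·y_budget = 9.5, 6·y_production + 6·y_budget = 33.
→ y_production = 3.5 and y_budget = 2.
Shadow price of production = 3.5.

3.5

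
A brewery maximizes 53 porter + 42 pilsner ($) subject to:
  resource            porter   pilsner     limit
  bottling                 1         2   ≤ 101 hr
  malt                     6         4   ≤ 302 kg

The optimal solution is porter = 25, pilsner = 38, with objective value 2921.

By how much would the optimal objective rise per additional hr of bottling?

5

Check each constraint at x*: bottling 101/101 (tight); malt 302/302 (tight).
The binding rows give the dual system: 1·y_bottling + 6·y_malt = 53 and 2·y_bottling + 4·y_malt = 42.
→ y_bottling = 5 and y_malt = 8.
Shadow price of bottling = 5.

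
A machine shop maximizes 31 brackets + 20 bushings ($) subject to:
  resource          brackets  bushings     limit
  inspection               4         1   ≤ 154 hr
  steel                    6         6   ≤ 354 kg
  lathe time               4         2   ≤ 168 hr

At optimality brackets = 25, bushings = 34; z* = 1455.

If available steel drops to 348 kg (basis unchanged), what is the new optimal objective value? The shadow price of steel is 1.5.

Δb = -6, so new z* = 1455 + (1.5)·(-6) = 1455 − 9 = 1446.

1446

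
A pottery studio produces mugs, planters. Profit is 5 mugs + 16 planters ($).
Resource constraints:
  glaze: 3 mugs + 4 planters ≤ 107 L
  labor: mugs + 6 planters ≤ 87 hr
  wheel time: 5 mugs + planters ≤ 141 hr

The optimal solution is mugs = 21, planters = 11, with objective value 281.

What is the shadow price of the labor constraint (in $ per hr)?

Binding: glaze and labor. Non-binding: wheel time (25 unused).
By complementary slackness, y = 0 for the non-binding constraint.
The binding rows give the dual system: 3·y_glaze + 1·y_labor = 5 and 4·y_glaze + 6·y_labor = 16.
→ y_glaze = 1 and y_labor = 2.
Shadow price of labor = 2.

2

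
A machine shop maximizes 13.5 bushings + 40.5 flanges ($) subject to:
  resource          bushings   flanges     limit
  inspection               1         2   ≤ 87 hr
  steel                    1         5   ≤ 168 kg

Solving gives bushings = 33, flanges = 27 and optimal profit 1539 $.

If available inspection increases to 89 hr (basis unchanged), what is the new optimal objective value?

1557

Both inspection and steel are binding at x*.
From A_Bᵀ y = c: 1·y_inspection + 1·y_steel = 13.5; 2·y_inspection + 5·y_steel = 40.5.
This yields shadow prices y_inspection = 9, y_steel = 4.5.
Δz = y_inspection·Δb = 9 × (2) = 18, so new z* = 1539 + 18 = 1557.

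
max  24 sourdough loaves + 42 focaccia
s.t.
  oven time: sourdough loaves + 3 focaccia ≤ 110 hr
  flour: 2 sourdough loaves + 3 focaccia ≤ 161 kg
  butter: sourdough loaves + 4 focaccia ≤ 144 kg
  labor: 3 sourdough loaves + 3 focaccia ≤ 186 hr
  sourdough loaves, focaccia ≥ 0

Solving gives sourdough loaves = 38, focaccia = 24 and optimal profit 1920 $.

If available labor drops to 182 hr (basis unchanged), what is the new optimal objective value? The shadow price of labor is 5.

1900

Δb = -4, so new z* = 1920 + (5)·(-4) = 1920 − 20 = 1900.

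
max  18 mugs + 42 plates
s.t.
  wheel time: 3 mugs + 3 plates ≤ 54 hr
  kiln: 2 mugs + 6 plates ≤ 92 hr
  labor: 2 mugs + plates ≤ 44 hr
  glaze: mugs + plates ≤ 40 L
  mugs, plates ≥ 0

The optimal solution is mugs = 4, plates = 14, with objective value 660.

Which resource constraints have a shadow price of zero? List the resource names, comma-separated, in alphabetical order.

wheel time: 54/54 (binding)
kiln: 92/92 (binding)
labor: 22/44 (slack 22)
glaze: 18/40 (slack 22)
By complementary slackness, a constraint with positive slack has shadow price 0 → glaze, labor.

glaze, labor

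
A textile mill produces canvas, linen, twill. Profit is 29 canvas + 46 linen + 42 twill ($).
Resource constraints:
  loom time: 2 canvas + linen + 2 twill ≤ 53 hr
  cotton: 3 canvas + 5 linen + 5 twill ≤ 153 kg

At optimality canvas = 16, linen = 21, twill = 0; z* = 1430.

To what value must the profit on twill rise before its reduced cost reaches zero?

Check each constraint at x*: loom time 53/53 (tight); cotton 153/153 (tight).
Dual feasibility on the basic columns requires 2·y_loom time + 3·y_cotton = 29, 1·y_loom time + 5·y_cotton = 46.
→ y_loom time = 1 and y_cotton = 9.
twill enters the basis when its profit ≥ yᵀa₃ = 1·2 + 9·5 = 47.

47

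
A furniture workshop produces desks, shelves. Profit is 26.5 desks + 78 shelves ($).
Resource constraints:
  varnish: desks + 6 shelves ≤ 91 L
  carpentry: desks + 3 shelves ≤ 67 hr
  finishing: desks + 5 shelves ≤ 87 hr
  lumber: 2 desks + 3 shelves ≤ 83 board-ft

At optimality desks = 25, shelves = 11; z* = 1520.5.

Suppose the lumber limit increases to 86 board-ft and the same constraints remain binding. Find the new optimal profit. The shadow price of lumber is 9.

Δb = 3, so new z* = 1520.5 + (9)·(3) = 1520.5 + 27 = 1547.5.

1547.5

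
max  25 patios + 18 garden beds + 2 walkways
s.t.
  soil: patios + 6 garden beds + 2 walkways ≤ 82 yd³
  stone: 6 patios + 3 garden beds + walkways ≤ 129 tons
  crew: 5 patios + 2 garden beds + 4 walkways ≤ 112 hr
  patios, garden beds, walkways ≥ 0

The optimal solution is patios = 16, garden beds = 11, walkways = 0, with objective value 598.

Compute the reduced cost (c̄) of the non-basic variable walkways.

-4

At the optimum: soil uses 82 of 82 (binding); stone uses 129 of 129 (binding); crew uses 102 of 112 (slack = 10).
Since crew is not tight, its dual is 0.
The binding rows give the dual system: 1·y_soil + 6·y_stone = 25 and 6·y_soil + 3·y_stone = 18.
Solving: y_soil = 1, y_stone = 4.
Reduced cost of walkways: c₃ − yᵀa₃ = 2 − (1·2 + 4·1) = 2 − 6 = -4.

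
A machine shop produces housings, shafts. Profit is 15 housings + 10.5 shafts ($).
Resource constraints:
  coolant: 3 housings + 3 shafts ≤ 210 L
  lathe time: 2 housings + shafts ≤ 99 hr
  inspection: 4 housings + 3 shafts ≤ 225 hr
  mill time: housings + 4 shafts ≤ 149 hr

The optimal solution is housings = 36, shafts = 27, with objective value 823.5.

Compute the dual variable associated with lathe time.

Check each constraint at x*: coolant 189/210 (slack 21); lathe time 99/99 (tight); inspection 225/225 (tight); mill time 144/149 (slack 5).
Since coolant, mill time are not tight, their duals are 0.
From A_Bᵀ y = c: 2·y_lathe time + 4·y_inspection = 15; 1·y_lathe time + 3·y_inspection = 10.5.
Solving: y_lathe time = 1.5, y_inspection = 3.
Shadow price of lathe time = 1.5.

1.5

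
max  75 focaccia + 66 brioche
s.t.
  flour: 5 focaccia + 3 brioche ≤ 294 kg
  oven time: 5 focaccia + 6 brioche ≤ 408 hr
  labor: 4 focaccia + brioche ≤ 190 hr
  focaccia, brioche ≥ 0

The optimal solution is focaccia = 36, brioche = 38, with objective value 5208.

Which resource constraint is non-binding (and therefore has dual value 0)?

flour: 294/294 (binding)
oven time: 408/408 (binding)
labor: 182/190 (slack 8)
By complementary slackness, a constraint with positive slack has shadow price 0 → labor.

labor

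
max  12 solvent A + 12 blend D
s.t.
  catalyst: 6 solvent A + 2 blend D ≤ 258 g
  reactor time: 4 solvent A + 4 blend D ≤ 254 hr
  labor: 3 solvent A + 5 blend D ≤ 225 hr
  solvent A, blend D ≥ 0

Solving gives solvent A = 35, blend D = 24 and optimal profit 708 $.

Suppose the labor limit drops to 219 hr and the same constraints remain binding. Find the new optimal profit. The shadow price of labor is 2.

696

Δb = -6, so new z* = 708 + (2)·(-6) = 708 − 12 = 696.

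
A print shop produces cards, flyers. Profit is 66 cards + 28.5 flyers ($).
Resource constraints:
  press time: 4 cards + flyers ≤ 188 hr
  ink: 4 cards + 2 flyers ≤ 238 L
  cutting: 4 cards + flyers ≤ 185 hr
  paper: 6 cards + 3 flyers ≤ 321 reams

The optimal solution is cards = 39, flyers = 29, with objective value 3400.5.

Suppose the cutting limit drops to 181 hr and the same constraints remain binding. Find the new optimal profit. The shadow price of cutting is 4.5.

3382.5

Δb = -4, so new z* = 3400.5 + (4.5)·(-4) = 3400.5 − 18 = 3382.5.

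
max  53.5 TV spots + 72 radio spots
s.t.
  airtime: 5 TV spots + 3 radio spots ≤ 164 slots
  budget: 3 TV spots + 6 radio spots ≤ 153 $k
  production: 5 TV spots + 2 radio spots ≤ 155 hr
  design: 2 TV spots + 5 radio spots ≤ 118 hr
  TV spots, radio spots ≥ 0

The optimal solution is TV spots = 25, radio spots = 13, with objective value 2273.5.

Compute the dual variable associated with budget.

At the optimum: airtime uses 164 of 164 (binding); budget uses 153 of 153 (binding); production uses 151 of 155 (slack = 4); design uses 115 of 118 (slack = 3).
Since production, design are not tight, their duals are 0.
From A_Bᵀ y = c: 5·y_airtime + 3·y_budget = 53.5; 3·y_airtime + 6·y_budget = 72.
→ y_airtime = 5 and y_budget = 9.5.
Shadow price of budget = 9.5.

9.5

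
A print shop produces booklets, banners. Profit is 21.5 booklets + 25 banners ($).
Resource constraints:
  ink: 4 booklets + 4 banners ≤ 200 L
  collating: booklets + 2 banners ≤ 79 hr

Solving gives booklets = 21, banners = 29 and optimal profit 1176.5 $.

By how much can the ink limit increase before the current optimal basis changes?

Binding constraints: ink, collating. The basis is B = [[4,4],[1,2]] with det 4.
Per unit increase in ink, x* moves by d = (0.5, -0.25).
The basis stays optimal until banners reaches 0; allowable increase = 116 L.

116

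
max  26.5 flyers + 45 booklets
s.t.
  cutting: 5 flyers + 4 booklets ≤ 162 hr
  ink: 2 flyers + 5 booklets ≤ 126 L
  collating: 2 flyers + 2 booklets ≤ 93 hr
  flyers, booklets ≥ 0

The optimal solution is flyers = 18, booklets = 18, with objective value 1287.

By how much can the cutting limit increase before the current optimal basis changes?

Binding constraints: cutting, ink. The basis is B = [[5,4],[2,5]] with det 17.
Per unit increase in cutting, x* moves by d = (0.2941, -0.1176).
The basis stays optimal until collating becomes binding; allowable increase = 59.5 hr.

59.5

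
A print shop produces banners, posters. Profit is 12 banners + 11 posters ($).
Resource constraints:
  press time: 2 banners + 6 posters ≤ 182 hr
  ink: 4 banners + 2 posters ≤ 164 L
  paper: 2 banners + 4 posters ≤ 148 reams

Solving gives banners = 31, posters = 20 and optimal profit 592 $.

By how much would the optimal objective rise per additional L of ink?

2.5

Binding: press time and ink. Non-binding: paper (6 unused).
Since paper is not tight, its dual is 0.
Dual feasibility on the basic columns requires 2·y_press time + 4·y_ink = 12, 6·y_press time + 2·y_ink = 11.
→ y_press time = 1 and y_ink = 2.5.
Shadow price of ink = 2.5.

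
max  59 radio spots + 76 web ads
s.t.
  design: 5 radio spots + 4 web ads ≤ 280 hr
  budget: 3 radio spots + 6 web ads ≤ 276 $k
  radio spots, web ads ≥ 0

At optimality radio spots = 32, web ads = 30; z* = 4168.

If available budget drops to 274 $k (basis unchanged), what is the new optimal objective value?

Both design and budget are binding at x*.
The binding rows give the dual system: 5·y_design + 3·y_budget = 59 and 4·y_design + 6·y_budget = 76.
Solving: y_design = 7, y_budget = 8.
Δz = y_budget·Δb = 8 × (-2) = -16, so new z* = 4168 − 16 = 4152.

4152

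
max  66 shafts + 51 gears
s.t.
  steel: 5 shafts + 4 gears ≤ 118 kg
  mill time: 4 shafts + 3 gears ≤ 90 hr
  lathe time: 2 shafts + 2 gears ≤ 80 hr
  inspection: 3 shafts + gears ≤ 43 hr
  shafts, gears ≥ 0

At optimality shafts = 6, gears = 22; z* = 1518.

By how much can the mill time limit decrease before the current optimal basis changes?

Binding constraints: steel, mill time. The basis is B = [[5,4],[4,3]] with det -1.
Per unit decrease in mill time, x* moves by d = (-4, 5).
The basis stays optimal until shafts reaches 0; allowable decrease = 1.5 hr.

1.5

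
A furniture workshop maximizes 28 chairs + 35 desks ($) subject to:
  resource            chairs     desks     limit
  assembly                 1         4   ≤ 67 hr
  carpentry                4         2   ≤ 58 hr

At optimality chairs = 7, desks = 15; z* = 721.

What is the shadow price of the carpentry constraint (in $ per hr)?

5.5

At the optimum: assembly uses 67 of 67 (binding); carpentry uses 58 of 58 (binding).
From A_Bᵀ y = c: 1·y_assembly + 4·y_carpentry = 28; 4·y_assembly + 2·y_carpentry = 35.
→ y_assembly = 6 and y_carpentry = 5.5.
Shadow price of carpentry = 5.5.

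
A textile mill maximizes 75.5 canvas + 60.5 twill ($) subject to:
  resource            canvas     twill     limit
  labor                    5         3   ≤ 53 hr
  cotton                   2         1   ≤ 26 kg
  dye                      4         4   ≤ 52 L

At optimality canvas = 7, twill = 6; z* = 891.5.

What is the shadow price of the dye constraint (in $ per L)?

9.5

Check each constraint at x*: labor 53/53 (tight); cotton 20/26 (slack 6); dye 52/52 (tight).
By complementary slackness, y = 0 for the non-binding constraint.
The binding rows give the dual system: 5·y_labor + 4·y_dye = 75.5 and 3·y_labor + 4·y_dye = 60.5.
Solving: y_labor = 7.5, y_dye = 9.5.
Shadow price of dye = 9.5.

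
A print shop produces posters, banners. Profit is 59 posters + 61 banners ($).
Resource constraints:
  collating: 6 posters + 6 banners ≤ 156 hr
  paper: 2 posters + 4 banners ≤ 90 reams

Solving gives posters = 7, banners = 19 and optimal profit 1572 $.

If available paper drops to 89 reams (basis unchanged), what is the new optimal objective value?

1571

Both collating and paper are binding at x*.
The binding rows give the dual system: 6·y_collating + 2·y_paper = 59 and 6·y_collating + 4·y_paper = 61.
This yields shadow prices y_collating = 9.5, y_paper = 1.
Δz = y_paper·Δb = 1 × (-1) = -1, so new z* = 1572 − 1 = 1571.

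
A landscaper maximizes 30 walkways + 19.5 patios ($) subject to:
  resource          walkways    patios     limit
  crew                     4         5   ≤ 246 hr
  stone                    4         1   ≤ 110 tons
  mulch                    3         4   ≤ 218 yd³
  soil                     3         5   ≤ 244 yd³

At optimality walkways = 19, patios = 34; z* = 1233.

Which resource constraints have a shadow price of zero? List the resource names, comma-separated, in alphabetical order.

mulch, soil

crew: 246/246 (binding)
stone: 110/110 (binding)
mulch: 193/218 (slack 25)
soil: 227/244 (slack 17)
By complementary slackness, a constraint with positive slack has shadow price 0 → mulch, soil.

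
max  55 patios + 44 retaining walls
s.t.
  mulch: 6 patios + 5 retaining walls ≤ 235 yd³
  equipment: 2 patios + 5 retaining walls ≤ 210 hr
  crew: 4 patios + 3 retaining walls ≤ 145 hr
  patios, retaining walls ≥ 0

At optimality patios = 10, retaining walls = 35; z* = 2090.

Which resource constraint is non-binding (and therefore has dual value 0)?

equipment

mulch: 235/235 (binding)
equipment: 195/210 (slack 15)
crew: 145/145 (binding)
By complementary slackness, a constraint with positive slack has shadow price 0 → equipment.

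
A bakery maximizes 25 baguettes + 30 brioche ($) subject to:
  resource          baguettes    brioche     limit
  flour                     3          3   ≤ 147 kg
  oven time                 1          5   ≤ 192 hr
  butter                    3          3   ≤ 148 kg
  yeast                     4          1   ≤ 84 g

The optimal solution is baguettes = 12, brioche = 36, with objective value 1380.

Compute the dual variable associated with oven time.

At the optimum: flour uses 144 of 147 (slack = 3); oven time uses 192 of 192 (binding); butter uses 144 of 148 (slack = 4); yeast uses 84 of 84 (binding).
Since flour, butter are not tight, their duals are 0.
From A_Bᵀ y = c: 1·y_oven time + 4·y_yeast = 25; 5·y_oven time + 1·y_yeast = 30.
Solving: y_oven time = 5, y_yeast = 5.
Shadow price of oven time = 5.

5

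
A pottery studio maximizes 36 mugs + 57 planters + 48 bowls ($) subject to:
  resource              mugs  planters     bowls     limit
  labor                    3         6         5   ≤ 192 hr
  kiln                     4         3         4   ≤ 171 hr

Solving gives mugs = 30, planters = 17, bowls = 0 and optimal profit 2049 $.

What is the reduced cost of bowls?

Check each constraint at x*: labor 192/192 (tight); kiln 171/171 (tight).
From A_Bᵀ y = c: 3·y_labor + 4·y_kiln = 36; 6·y_labor + 3·y_kiln = 57.
Solving: y_labor = 8, y_kiln = 3.
Reduced cost of bowls: c₃ − yᵀa₃ = 48 − (8·5 + 3·4) = 48 − 52 = -4.

-4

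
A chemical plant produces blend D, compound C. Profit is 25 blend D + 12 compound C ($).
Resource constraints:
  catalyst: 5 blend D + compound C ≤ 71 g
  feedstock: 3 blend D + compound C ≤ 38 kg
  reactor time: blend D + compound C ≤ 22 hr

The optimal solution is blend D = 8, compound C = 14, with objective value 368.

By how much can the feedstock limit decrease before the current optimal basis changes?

16

Binding constraints: feedstock, reactor time. The basis is B = [[3,1],[1,1]] with det 2.
Per unit decrease in feedstock, x* moves by d = (-0.5, 0.5).
The basis stays optimal until blend D reaches 0; allowable decrease = 16 kg.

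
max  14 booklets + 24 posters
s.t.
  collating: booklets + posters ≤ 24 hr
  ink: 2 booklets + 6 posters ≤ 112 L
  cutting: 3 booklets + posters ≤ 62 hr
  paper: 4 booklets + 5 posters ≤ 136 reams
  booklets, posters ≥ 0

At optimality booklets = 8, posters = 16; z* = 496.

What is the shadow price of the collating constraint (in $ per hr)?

9

Binding: collating and ink. Non-binding: cutting (22 unused), paper (24 unused).
By complementary slackness, y = 0 for the non-binding constraints.
From A_Bᵀ y = c: 1·y_collating + 2·y_ink = 14; 1·y_collating + 6·y_ink = 24.
Solving: y_collating = 9, y_ink = 2.5.
Shadow price of collating = 9.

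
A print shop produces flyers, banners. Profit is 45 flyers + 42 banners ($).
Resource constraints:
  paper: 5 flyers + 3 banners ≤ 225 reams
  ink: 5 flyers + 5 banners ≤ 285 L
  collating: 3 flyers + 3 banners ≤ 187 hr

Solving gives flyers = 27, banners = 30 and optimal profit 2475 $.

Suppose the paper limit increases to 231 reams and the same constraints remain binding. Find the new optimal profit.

Check each constraint at x*: paper 225/225 (tight); ink 285/285 (tight); collating 171/187 (slack 16).
By complementary slackness, y = 0 for the non-binding constraint.
From A_Bᵀ y = c: 5·y_paper + 5·y_ink = 45; 3·y_paper + 5·y_ink = 42.
Solving: y_paper = 1.5, y_ink = 7.5.
Δz = y_paper·Δb = 1.5 × (6) = 9, so new z* = 2475 + 9 = 2484.

2484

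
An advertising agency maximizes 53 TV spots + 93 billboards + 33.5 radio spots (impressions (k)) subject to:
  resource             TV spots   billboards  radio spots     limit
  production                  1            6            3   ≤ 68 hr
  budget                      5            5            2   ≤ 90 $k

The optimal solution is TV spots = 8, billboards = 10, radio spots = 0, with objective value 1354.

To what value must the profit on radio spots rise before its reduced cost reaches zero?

Both production and budget are binding at x*.
Dual feasibility on the basic columns requires 1·y_production + 5·y_budget = 53, 6·y_production + 5·y_budget = 93.
→ y_production = 8 and y_budget = 9.
radio spots enters the basis when its profit ≥ yᵀa₃ = 8·3 + 9·2 = 42.

42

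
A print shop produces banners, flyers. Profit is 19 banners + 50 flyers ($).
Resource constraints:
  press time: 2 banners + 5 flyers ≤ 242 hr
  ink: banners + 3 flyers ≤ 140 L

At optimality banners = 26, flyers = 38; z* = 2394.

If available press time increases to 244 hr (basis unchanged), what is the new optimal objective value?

Check each constraint at x*: press time 242/242 (tight); ink 140/140 (tight).
Dual feasibility on the basic columns requires 2·y_press time + 1·y_ink = 19, 5·y_press time + 3·y_ink = 50.
This yields shadow prices y_press time = 7, y_ink = 5.
Δz = y_press time·Δb = 7 × (2) = 14, so new z* = 2394 + 14 = 2408.

2408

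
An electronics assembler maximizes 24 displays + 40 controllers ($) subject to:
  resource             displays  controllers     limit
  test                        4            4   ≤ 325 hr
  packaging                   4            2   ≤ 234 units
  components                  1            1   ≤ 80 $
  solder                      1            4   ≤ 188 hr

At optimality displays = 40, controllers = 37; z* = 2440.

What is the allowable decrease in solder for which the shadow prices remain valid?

129.5

Binding constraints: packaging, solder. The basis is B = [[4,2],[1,4]] with det 14.
Per unit decrease in solder, x* moves by d = (0.1429, -0.2857).
The basis stays optimal until controllers reaches 0; allowable decrease = 129.5 hr.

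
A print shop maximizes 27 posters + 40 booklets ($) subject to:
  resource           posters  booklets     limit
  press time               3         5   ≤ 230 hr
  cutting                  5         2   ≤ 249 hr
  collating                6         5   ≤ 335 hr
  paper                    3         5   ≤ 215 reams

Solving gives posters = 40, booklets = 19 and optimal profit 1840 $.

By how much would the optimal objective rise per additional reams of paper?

7

Binding: collating and paper. Non-binding: press time (15 unused), cutting (11 unused).
Since press time, cutting are not tight, their duals are 0.
From A_Bᵀ y = c: 6·y_collating + 3·y_paper = 27; 5·y_collating + 5·y_paper = 40.
→ y_collating = 1 and y_paper = 7.
Shadow price of paper = 7.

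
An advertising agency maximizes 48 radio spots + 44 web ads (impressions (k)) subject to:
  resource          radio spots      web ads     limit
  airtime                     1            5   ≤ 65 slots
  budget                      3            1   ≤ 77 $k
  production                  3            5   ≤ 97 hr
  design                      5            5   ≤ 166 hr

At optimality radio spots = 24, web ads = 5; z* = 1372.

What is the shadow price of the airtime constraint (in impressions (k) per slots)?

Check each constraint at x*: airtime 49/65 (slack 16); budget 77/77 (tight); production 97/97 (tight); design 145/166 (slack 21).
Since airtime, design are not tight, their duals are 0.
From A_Bᵀ y = c: 3·y_budget + 3·y_production = 48; 1·y_budget + 5·y_production = 44.
This yields shadow prices y_budget = 9, y_production = 7.
Shadow price of airtime = 0.

0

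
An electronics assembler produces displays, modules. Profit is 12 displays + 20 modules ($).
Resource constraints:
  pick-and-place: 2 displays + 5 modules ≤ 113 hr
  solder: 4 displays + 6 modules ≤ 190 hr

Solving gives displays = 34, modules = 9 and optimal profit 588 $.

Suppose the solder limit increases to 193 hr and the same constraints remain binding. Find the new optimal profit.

Both pick-and-place and solder are binding at x*.
From A_Bᵀ y = c: 2·y_pick-and-place + 4·y_solder = 12; 5·y_pick-and-place + 6·y_solder = 20.
→ y_pick-and-place = 1 and y_solder = 2.5.
Δz = y_solder·Δb = 2.5 × (3) = 7.5, so new z* = 588 + 7.5 = 595.5.

595.5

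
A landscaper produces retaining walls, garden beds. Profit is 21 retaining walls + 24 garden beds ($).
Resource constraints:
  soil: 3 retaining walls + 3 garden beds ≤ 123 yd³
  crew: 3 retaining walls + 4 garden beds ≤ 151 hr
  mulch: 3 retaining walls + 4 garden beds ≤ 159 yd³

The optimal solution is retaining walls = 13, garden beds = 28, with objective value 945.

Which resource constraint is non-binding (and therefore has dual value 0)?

soil: 123/123 (binding)
crew: 151/151 (binding)
mulch: 151/159 (slack 8)
By complementary slackness, a constraint with positive slack has shadow price 0 → mulch.

mulch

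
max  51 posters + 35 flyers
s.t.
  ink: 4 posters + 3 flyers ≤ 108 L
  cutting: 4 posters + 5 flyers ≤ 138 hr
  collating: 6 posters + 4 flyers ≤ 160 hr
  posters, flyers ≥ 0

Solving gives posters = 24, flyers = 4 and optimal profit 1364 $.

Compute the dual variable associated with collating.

Check each constraint at x*: ink 108/108 (tight); cutting 116/138 (slack 22); collating 160/160 (tight).
Since cutting is not tight, its dual is 0.
Dual feasibility on the basic columns requires 4·y_ink + 6·y_collating = 51, 3·y_ink + 4·y_collating = 35.
Solving: y_ink = 3, y_collating = 6.5.
Shadow price of collating = 6.5.

6.5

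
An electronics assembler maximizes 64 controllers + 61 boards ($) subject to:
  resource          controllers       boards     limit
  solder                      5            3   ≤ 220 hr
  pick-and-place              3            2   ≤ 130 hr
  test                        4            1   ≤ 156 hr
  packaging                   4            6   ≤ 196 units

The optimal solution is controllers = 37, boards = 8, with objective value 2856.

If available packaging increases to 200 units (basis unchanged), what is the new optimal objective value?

Binding: test and packaging. Non-binding: solder (11 unused), pick-and-place (3 unused).
Since solder, pick-and-place are not tight, their duals are 0.
Dual feasibility on the basic columns requires 4·y_test + 4·y_packaging = 64, 1·y_test + 6·y_packaging = 61.
Solving: y_test = 7, y_packaging = 9.
Δz = y_packaging·Δb = 9 × (4) = 36, so new z* = 2856 + 36 = 2892.

2892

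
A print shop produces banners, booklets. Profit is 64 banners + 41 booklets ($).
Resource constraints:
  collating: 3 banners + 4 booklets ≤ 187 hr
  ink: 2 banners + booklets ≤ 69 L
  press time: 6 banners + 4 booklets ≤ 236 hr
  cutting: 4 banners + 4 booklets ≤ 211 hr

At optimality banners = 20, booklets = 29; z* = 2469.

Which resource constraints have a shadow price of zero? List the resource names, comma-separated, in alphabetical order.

collating: 176/187 (slack 11)
ink: 69/69 (binding)
press time: 236/236 (binding)
cutting: 196/211 (slack 15)
By complementary slackness, a constraint with positive slack has shadow price 0 → collating, cutting.

collating, cutting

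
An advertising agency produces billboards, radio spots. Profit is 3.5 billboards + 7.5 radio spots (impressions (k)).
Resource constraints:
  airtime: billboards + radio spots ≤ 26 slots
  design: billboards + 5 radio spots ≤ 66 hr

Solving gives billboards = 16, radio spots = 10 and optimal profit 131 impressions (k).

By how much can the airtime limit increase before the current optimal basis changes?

40

Binding constraints: airtime, design. The basis is B = [[1,1],[1,5]] with det 4.
Per unit increase in airtime, x* moves by d = (1.25, -0.25).
The basis stays optimal until radio spots reaches 0; allowable increase = 40 slots.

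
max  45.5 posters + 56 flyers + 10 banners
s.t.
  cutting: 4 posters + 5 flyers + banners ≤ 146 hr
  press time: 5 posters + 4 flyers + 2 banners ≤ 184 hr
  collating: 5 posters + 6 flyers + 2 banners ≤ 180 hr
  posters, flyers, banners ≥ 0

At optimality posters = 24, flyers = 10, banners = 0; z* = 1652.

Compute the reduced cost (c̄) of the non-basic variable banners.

Binding: cutting and collating. Non-binding: press time (24 unused).
Since press time is not tight, its dual is 0.
From A_Bᵀ y = c: 4·y_cutting + 5·y_collating = 45.5; 5·y_cutting + 6·y_collating = 56.
→ y_cutting = 7 and y_collating = 3.5.
Reduced cost of banners: c₃ − yᵀa₃ = 10 − (7·1 + 3.5·2) = 10 − 14 = -4.

-4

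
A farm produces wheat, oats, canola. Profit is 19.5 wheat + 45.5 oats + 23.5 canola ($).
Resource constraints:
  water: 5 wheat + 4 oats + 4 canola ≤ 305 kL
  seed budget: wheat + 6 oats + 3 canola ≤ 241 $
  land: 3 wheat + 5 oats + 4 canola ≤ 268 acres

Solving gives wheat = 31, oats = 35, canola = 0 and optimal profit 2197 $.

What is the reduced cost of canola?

-7.5

At the optimum: water uses 295 of 305 (slack = 10); seed budget uses 241 of 241 (binding); land uses 268 of 268 (binding).
By complementary slackness, y = 0 for the non-binding constraint.
The binding rows give the dual system: 1·y_seed budget + 3·y_land = 19.5 and 6·y_seed budget + 5·y_land = 45.5.
→ y_seed budget = 3 and y_land = 5.5.
Reduced cost of canola: c₃ − yᵀa₃ = 23.5 − (3·3 + 5.5·4) = 23.5 − 31 = -7.5.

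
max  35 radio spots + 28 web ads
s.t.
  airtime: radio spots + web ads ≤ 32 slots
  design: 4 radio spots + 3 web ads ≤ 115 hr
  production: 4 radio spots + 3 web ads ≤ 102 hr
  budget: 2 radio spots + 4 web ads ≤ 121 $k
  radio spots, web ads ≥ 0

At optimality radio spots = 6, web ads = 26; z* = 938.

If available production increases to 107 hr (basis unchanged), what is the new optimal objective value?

973

Binding: airtime and production. Non-binding: design (13 unused), budget (5 unused).
By complementary slackness, y = 0 for the non-binding constraints.
From A_Bᵀ y = c: 1·y_airtime + 4·y_production = 35; 1·y_airtime + 3·y_production = 28.
This yields shadow prices y_airtime = 7, y_production = 7.
Δz = y_production·Δb = 7 × (5) = 35, so new z* = 938 + 35 = 973.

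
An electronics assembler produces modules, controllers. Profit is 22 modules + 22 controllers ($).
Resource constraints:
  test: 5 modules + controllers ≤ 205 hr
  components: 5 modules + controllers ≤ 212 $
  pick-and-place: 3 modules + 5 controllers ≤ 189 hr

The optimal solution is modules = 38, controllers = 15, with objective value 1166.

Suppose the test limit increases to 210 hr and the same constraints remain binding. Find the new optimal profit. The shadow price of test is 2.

1176

Δb = 5, so new z* = 1166 + (2)·(5) = 1166 + 10 = 1176.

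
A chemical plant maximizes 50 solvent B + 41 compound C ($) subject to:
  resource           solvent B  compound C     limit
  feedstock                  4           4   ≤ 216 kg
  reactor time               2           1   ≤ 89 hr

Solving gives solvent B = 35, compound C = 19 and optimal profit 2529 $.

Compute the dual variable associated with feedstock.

8

At the optimum: feedstock uses 216 of 216 (binding); reactor time uses 89 of 89 (binding).
From A_Bᵀ y = c: 4·y_feedstock + 2·y_reactor time = 50; 4·y_feedstock + 1·y_reactor time = 41.
This yields shadow prices y_feedstock = 8, y_reactor time = 9.
Shadow price of feedstock = 8.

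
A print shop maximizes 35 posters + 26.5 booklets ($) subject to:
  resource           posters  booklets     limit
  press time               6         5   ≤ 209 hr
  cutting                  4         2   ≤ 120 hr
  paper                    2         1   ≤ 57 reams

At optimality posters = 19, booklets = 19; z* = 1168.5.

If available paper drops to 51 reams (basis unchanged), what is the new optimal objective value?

1144.5

At the optimum: press time uses 209 of 209 (binding); cutting uses 114 of 120 (slack = 6); paper uses 57 of 57 (binding).
By complementary slackness, y = 0 for the non-binding constraint.
From A_Bᵀ y = c: 6·y_press time + 2·y_paper = 35; 5·y_press time + 1·y_paper = 26.5.
→ y_press time = 4.5 and y_paper = 4.
Δz = y_paper·Δb = 4 × (-6) = -24, so new z* = 1168.5 − 24 = 1144.5.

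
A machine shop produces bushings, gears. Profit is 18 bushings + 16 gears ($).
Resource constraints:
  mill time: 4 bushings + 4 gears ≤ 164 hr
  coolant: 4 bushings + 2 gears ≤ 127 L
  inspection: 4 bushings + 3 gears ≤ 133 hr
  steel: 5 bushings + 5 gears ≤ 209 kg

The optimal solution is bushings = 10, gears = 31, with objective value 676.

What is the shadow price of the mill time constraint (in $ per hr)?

Binding: mill time and inspection. Non-binding: coolant (25 unused), steel (4 unused).
Since coolant, steel are not tight, their duals are 0.
The binding rows give the dual system: 4·y_mill time + 4·y_inspection = 18 and 4·y_mill time + 3·y_inspection = 16.
Solving: y_mill time = 2.5, y_inspection = 2.
Shadow price of mill time = 2.5.

2.5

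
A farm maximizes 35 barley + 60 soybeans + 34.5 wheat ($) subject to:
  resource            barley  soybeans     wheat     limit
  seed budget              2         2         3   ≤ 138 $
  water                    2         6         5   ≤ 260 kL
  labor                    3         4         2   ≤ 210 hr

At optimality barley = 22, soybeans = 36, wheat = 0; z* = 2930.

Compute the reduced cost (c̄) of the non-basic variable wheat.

-3.5

At the optimum: seed budget uses 116 of 138 (slack = 22); water uses 260 of 260 (binding); labor uses 210 of 210 (binding).
Since seed budget is not tight, its dual is 0.
Dual feasibility on the basic columns requires 2·y_water + 3·y_labor = 35, 6·y_water + 4·y_labor = 60.
→ y_water = 4 and y_labor = 9.
Reduced cost of wheat: c₃ − yᵀa₃ = 34.5 − (4·5 + 9·2) = 34.5 − 38 = -3.5.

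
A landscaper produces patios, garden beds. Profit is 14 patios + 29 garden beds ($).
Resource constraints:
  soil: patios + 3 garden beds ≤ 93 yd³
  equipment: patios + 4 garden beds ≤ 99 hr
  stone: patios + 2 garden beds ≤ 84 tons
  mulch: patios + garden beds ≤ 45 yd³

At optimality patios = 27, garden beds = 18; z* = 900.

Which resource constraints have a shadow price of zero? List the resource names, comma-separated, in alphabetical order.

soil, stone

soil: 81/93 (slack 12)
equipment: 99/99 (binding)
stone: 63/84 (slack 21)
mulch: 45/45 (binding)
By complementary slackness, a constraint with positive slack has shadow price 0 → soil, stone.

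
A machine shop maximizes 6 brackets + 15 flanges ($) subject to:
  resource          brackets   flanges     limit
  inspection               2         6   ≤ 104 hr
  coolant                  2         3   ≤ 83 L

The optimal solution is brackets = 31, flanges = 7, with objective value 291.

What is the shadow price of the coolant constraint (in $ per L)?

1

At the optimum: inspection uses 104 of 104 (binding); coolant uses 83 of 83 (binding).
Dual feasibility on the basic columns requires 2·y_inspection + 2·y_coolant = 6, 6·y_inspection + 3·y_coolant = 15.
Solving: y_inspection = 2, y_coolant = 1.
Shadow price of coolant = 1.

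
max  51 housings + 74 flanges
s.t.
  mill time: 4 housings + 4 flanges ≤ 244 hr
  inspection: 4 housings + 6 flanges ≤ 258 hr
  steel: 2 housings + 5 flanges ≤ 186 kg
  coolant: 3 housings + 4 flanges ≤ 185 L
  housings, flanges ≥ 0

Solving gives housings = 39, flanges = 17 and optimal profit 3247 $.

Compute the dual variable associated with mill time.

0

Check each constraint at x*: mill time 224/244 (slack 20); inspection 258/258 (tight); steel 163/186 (slack 23); coolant 185/185 (tight).
Since mill time, steel are not tight, their duals are 0.
From A_Bᵀ y = c: 4·y_inspection + 3·y_coolant = 51; 6·y_inspection + 4·y_coolant = 74.
→ y_inspection = 9 and y_coolant = 5.
Shadow price of mill time = 0.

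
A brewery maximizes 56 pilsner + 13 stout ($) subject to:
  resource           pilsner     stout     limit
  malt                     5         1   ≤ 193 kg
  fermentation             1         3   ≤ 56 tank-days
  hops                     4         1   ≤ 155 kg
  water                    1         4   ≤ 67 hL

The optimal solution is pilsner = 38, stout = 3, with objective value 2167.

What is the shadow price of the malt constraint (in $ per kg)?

4

Binding: malt and hops. Non-binding: fermentation (9 unused), water (17 unused).
Since fermentation, water are not tight, their duals are 0.
From A_Bᵀ y = c: 5·y_malt + 4·y_hops = 56; 1·y_malt + 1·y_hops = 13.
Solving: y_malt = 4, y_hops = 9.
Shadow price of malt = 4.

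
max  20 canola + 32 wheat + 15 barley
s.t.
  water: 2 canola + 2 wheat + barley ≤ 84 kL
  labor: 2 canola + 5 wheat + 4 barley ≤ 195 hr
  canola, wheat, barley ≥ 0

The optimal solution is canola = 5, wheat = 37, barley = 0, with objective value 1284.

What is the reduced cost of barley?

At the optimum: water uses 84 of 84 (binding); labor uses 195 of 195 (binding).
Dual feasibility on the basic columns requires 2·y_water + 2·y_labor = 20, 2·y_water + 5·y_labor = 32.
→ y_water = 6 and y_labor = 4.
Reduced cost of barley: c₃ − yᵀa₃ = 15 − (6·1 + 4·4) = 15 − 22 = -7.

-7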